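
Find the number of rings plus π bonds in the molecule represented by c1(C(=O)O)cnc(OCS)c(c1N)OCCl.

Molecular formula from the SMILES: C8H9ClN2O4S.
DoU = (2C + 2 + N − H − X)/2 = (2·8 + 2 + 2 − 9 − 1)/2 = 10/2 = 5.
(Structurally: 1 ring(s) + 4 π bond(s) = 5.)

5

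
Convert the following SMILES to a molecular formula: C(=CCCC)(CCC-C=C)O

C10H18O

Heavy atoms from the SMILES: 10 C, 1 O.
Implicit hydrogens by atom environment:
  6 × C: 2 H each → 12
  2 × C: 1 H each → 2
  1 × C: 3 H
  1 × C: no H
  1 × O: 1 H
  Total hydrogens = 18.
Molecular formula: C10H18O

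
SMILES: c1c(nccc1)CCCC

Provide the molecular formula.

C9H13N

Heavy atoms from the SMILES: 9 C, 1 N.
Implicit hydrogens by atom environment:
  4 × C (aromatic): 1 H each → 4
  3 × C: 2 H each → 6
  1 × C: 3 H
  1 × C (aromatic): no H
  1 × N (aromatic): no H
  Total hydrogens = 13.
Molecular formula: C9H13N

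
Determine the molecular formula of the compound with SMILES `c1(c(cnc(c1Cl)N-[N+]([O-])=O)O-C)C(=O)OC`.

C8H8ClN3O5

Heavy atoms from the SMILES: 8 C, 1 Cl, 3 N, 5 O.
Implicit hydrogens by atom environment:
  4 × C (aromatic): no H
  4 × O: no H
  2 × C: 3 H each → 6
  1 × C (aromatic): 1 H
  1 × C: no H
  1 × Cl: no H
  1 × N: 1 H
  1 × N (aromatic): no H
  1 × N (charge +1): no H
  1 × O (charge -1): no H
  Total hydrogens = 8.
Molecular formula: C8H8ClN3O5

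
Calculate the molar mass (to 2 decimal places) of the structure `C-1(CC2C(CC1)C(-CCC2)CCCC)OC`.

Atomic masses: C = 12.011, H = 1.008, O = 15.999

224.39

Molecular formula: C15H28O.
M = 15×12.011 + 28×1.008 + 1×15.999 = 224.39 g/mol.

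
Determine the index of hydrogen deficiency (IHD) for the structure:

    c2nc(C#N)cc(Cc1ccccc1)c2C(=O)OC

Molecular formula from the SMILES: C15H12N2O2.
DoU = (2C + 2 + N − H − X)/2 = (2·15 + 2 + 2 − 12 − 0)/2 = 22/2 = 11.
(Structurally: 2 ring(s) + 9 π bond(s) = 11.)

11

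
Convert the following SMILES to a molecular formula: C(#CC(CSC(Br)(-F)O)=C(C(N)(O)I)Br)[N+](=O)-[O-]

Heavy atoms from the SMILES: 2 Br, 7 C, 1 F, 1 I, 2 N, 4 O, 1 S.
Implicit hydrogens by atom environment:
  6 × C: no H
  2 × Br: no H
  2 × O: 1 H each → 2
  1 × C: 2 H
  1 × F: no H
  1 × I: no H
  1 × N: 2 H
  1 × N (charge +1): no H
  1 × O: no H
  1 × O (charge -1): no H
  1 × S: no H
  Total hydrogens = 6.
Molecular formula: C7H6Br2FIN2O4S

C7H6Br2FIN2O4S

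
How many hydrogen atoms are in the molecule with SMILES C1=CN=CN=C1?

4

Hydrogens are implicit in SMILES; fill each atom to its normal valence:
  4 × C (aromatic): 1 H each → 4
  2 × N (aromatic): no H
  Total hydrogens = 4.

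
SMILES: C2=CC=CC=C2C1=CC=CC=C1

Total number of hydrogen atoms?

Hydrogens are implicit in SMILES; fill each atom to its normal valence:
  10 × C (aromatic): 1 H each → 10
  2 × C (aromatic): no H
  Total hydrogens = 10.

10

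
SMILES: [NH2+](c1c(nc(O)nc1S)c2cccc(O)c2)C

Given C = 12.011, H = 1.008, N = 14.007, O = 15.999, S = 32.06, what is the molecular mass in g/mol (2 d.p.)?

250.30

Molecular formula: C11H12N3O2S+.
M = 11×12.011 + 12×1.008 + 3×14.007 + 2×15.999 + 1×32.06 = 250.30 g/mol.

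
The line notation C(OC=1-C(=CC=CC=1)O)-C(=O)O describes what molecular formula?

C8H8O4

Heavy atoms from the SMILES: 8 C, 4 O.
Implicit hydrogens by atom environment:
  4 × C (aromatic): 1 H each → 4
  2 × C (aromatic): no H
  2 × O: 1 H each → 2
  2 × O: no H
  1 × C: 2 H
  1 × C: no H
  Total hydrogens = 8.
Molecular formula: C8H8O4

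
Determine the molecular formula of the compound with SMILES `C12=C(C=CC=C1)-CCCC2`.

Heavy atoms from the SMILES: 10 C.
Implicit hydrogens by atom environment:
  4 × C: 2 H each → 8
  4 × C (aromatic): 1 H each → 4
  2 × C (aromatic): no H
  Total hydrogens = 12.
Molecular formula: C10H12

C10H12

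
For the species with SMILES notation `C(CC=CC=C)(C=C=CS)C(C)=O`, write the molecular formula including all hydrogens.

C11H14OS

Heavy atoms from the SMILES: 11 C, 1 O, 1 S.
Implicit hydrogens by atom environment:
  6 × C: 1 H each → 6
  2 × C: 2 H each → 4
  2 × C: no H
  1 × C: 3 H
  1 × O: no H
  1 × S: 1 H
  Total hydrogens = 14.
Molecular formula: C11H14OS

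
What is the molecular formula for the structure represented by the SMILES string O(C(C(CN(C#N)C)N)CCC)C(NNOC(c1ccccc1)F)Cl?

Heavy atoms from the SMILES: 16 C, 1 Cl, 1 F, 5 N, 2 O.
Implicit hydrogens by atom environment:
  5 × C (aromatic): 1 H each → 5
  4 × C: 1 H each → 4
  3 × C: 2 H each → 6
  2 × C: 3 H each → 6
  2 × N: 1 H each → 2
  2 × N: no H
  2 × O: no H
  1 × C: no H
  1 × C (aromatic): no H
  1 × Cl: no H
  1 × F: no H
  1 × N: 2 H
  Total hydrogens = 25.
Molecular formula: C16H25ClFN5O2

C16H25ClFN5O2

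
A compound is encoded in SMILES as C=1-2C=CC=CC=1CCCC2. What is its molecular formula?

C10H12

Heavy atoms from the SMILES: 10 C.
Implicit hydrogens by atom environment:
  4 × C: 2 H each → 8
  4 × C (aromatic): 1 H each → 4
  2 × C (aromatic): no H
  Total hydrogens = 12.
Molecular formula: C10H12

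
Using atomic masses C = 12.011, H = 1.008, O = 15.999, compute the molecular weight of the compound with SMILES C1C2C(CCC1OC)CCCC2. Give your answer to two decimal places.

168.28

Molecular formula: C11H20O.
M = 11×12.011 + 20×1.008 + 1×15.999 = 168.28 g/mol.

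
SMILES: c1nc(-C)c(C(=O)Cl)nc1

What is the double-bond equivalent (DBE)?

Molecular formula from the SMILES: C6H5ClN2O.
DoU = (2C + 2 + N − H − X)/2 = (2·6 + 2 + 2 − 5 − 1)/2 = 10/2 = 5.
(Structurally: 1 ring(s) + 4 π bond(s) = 5.)

5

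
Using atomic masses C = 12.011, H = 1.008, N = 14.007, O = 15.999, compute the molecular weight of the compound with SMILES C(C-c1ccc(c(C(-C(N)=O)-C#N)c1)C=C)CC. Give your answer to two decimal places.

242.32

Molecular formula: C15H18N2O.
M = 15×12.011 + 18×1.008 + 2×14.007 + 1×15.999 = 242.32 g/mol.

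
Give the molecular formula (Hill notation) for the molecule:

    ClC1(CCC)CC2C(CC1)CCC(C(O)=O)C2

Heavy atoms from the SMILES: 14 C, 1 Cl, 2 O.
Implicit hydrogens by atom environment:
  8 × C: 2 H each → 16
  3 × C: 1 H each → 3
  2 × C: no H
  1 × C: 3 H
  1 × Cl: no H
  1 × O: 1 H
  1 × O: no H
  Total hydrogens = 23.
Molecular formula: C14H23ClO2

C14H23ClO2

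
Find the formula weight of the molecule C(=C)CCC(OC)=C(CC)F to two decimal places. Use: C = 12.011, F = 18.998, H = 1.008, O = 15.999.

Molecular formula: C9H15FO.
M = 9×12.011 + 1×18.998 + 15×1.008 + 1×15.999 = 158.22 g/mol.

158.22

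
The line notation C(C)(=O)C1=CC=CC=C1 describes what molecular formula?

Heavy atoms from the SMILES: 8 C, 1 O.
Implicit hydrogens by atom environment:
  5 × C (aromatic): 1 H each → 5
  1 × C: 3 H
  1 × C (aromatic): no H
  1 × C: no H
  1 × O: no H
  Total hydrogens = 8.
Molecular formula: C8H8O

C8H8O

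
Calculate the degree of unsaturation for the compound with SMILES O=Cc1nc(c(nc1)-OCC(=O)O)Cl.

6

Molecular formula from the SMILES: C7H5ClN2O4.
DoU = (2C + 2 + N − H − X)/2 = (2·7 + 2 + 2 − 5 − 1)/2 = 12/2 = 6.
(Structurally: 1 ring(s) + 5 π bond(s) = 6.)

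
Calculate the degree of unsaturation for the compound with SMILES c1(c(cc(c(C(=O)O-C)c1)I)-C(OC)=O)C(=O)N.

7

Molecular formula from the SMILES: C11H10INO5.
DoU = (2C + 2 + N − H − X)/2 = (2·11 + 2 + 1 − 10 − 1)/2 = 14/2 = 7.
(Structurally: 1 ring(s) + 6 π bond(s) = 7.)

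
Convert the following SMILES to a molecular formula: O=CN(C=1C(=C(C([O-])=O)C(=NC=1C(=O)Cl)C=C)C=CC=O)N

C13H9ClN3O5-

Heavy atoms from the SMILES: 13 C, 1 Cl, 3 N, 5 O.
Implicit hydrogens by atom environment:
  5 × C: 1 H each → 5
  5 × C (aromatic): no H
  4 × O: no H
  2 × C: no H
  1 × C: 2 H
  1 × Cl: no H
  1 × N: 2 H
  1 × N (aromatic): no H
  1 × N: no H
  1 × O (charge -1): no H
  Total hydrogens = 9.
Net charge -1.
Molecular formula: C13H9ClN3O5-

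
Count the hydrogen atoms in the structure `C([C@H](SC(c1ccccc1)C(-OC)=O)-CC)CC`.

22

Hydrogens are implicit in SMILES; fill each atom to its normal valence:
  5 × C (aromatic): 1 H each → 5
  3 × C: 3 H each → 9
  3 × C: 2 H each → 6
  2 × C: 1 H each → 2
  2 × O: no H
  1 × C: no H
  1 × C (aromatic): no H
  1 × S: no H
  Total hydrogens = 22.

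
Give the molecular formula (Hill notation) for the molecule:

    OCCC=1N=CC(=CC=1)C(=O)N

Heavy atoms from the SMILES: 8 C, 2 N, 2 O.
Implicit hydrogens by atom environment:
  3 × C (aromatic): 1 H each → 3
  2 × C: 2 H each → 4
  2 × C (aromatic): no H
  1 × C: no H
  1 × N: 2 H
  1 × N (aromatic): no H
  1 × O: 1 H
  1 × O: no H
  Total hydrogens = 10.
Molecular formula: C8H10N2O2

C8H10N2O2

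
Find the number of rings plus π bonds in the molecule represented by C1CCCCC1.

1

Molecular formula from the SMILES: C6H12.
DoU = (2C + 2 + N − H − X)/2 = (2·6 + 2 + 0 − 12 − 0)/2 = 2/2 = 1.
(Structurally: 1 ring(s) + 0 π bond(s) = 1.)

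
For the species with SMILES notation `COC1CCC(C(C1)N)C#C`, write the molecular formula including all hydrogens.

C9H15NO

Heavy atoms from the SMILES: 9 C, 1 N, 1 O.
Implicit hydrogens by atom environment:
  4 × C: 1 H each → 4
  3 × C: 2 H each → 6
  1 × C: 3 H
  1 × C: no H
  1 × N: 2 H
  1 × O: no H
  Total hydrogens = 15.
Molecular formula: C9H15NO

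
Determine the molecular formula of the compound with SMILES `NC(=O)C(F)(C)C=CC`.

C6H10FNO

Heavy atoms from the SMILES: 6 C, 1 F, 1 N, 1 O.
Implicit hydrogens by atom environment:
  2 × C: 3 H each → 6
  2 × C: 1 H each → 2
  2 × C: no H
  1 × F: no H
  1 × N: 2 H
  1 × O: no H
  Total hydrogens = 10.
Molecular formula: C6H10FNO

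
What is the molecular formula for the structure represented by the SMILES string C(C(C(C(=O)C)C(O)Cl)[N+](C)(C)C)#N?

Heavy atoms from the SMILES: 9 C, 1 Cl, 2 N, 2 O.
Implicit hydrogens by atom environment:
  4 × C: 3 H each → 12
  3 × C: 1 H each → 3
  2 × C: no H
  1 × Cl: no H
  1 × N: no H
  1 × N (charge +1): no H
  1 × O: 1 H
  1 × O: no H
  Total hydrogens = 16.
Net charge +1.
Molecular formula: C9H16ClN2O2+

C9H16ClN2O2+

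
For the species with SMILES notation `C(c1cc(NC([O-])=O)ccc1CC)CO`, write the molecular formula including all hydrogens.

C11H14NO3-

Heavy atoms from the SMILES: 11 C, 1 N, 3 O.
Implicit hydrogens by atom environment:
  3 × C: 2 H each → 6
  3 × C (aromatic): 1 H each → 3
  3 × C (aromatic): no H
  1 × C: 3 H
  1 × C: no H
  1 × N: 1 H
  1 × O: 1 H
  1 × O: no H
  1 × O (charge -1): no H
  Total hydrogens = 14.
Net charge -1.
Molecular formula: C11H14NO3-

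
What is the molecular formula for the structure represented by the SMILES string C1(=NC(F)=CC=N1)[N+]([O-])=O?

C4H2FN3O2

Heavy atoms from the SMILES: 4 C, 1 F, 3 N, 2 O.
Implicit hydrogens by atom environment:
  2 × C (aromatic): 1 H each → 2
  2 × C (aromatic): no H
  2 × N (aromatic): no H
  1 × F: no H
  1 × N (charge +1): no H
  1 × O: no H
  1 × O (charge -1): no H
  Total hydrogens = 2.
Molecular formula: C4H2FN3O2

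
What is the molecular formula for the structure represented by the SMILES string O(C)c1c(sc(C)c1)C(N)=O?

Heavy atoms from the SMILES: 7 C, 1 N, 2 O, 1 S.
Implicit hydrogens by atom environment:
  3 × C (aromatic): no H
  2 × C: 3 H each → 6
  2 × O: no H
  1 × C (aromatic): 1 H
  1 × C: no H
  1 × N: 2 H
  1 × S (aromatic): no H
  Total hydrogens = 9.
Molecular formula: C7H9NO2S

C7H9NO2S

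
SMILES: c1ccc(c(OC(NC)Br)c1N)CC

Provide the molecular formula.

C10H15BrN2O

Heavy atoms from the SMILES: 1 Br, 10 C, 2 N, 1 O.
Implicit hydrogens by atom environment:
  3 × C (aromatic): 1 H each → 3
  3 × C (aromatic): no H
  2 × C: 3 H each → 6
  1 × Br: no H
  1 × C: 2 H
  1 × C: 1 H
  1 × N: 2 H
  1 × N: 1 H
  1 × O: no H
  Total hydrogens = 15.
Molecular formula: C10H15BrN2O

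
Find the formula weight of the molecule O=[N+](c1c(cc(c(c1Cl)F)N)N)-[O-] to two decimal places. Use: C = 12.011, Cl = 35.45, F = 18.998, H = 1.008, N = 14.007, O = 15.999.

Molecular formula: C6H5ClFN3O2.
M = 6×12.011 + 1×35.45 + 1×18.998 + 5×1.008 + 3×14.007 + 2×15.999 = 205.57 g/mol.

205.57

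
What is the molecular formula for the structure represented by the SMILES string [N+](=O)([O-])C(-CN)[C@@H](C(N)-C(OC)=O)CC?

C8H17N3O4

Heavy atoms from the SMILES: 8 C, 3 N, 4 O.
Implicit hydrogens by atom environment:
  3 × C: 1 H each → 3
  3 × O: no H
  2 × C: 3 H each → 6
  2 × C: 2 H each → 4
  2 × N: 2 H each → 4
  1 × C: no H
  1 × N (charge +1): no H
  1 × O (charge -1): no H
  Total hydrogens = 17.
Molecular formula: C8H17N3O4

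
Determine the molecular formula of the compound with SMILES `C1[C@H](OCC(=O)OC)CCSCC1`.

Heavy atoms from the SMILES: 9 C, 3 O, 1 S.
Implicit hydrogens by atom environment:
  6 × C: 2 H each → 12
  3 × O: no H
  1 × C: 3 H
  1 × C: 1 H
  1 × C: no H
  1 × S: no H
  Total hydrogens = 16.
Molecular formula: C9H16O3S

C9H16O3S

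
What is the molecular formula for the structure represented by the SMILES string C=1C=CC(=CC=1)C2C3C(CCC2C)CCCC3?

Heavy atoms from the SMILES: 17 C.
Implicit hydrogens by atom environment:
  6 × C: 2 H each → 12
  5 × C (aromatic): 1 H each → 5
  4 × C: 1 H each → 4
  1 × C: 3 H
  1 × C (aromatic): no H
  Total hydrogens = 24.
Molecular formula: C17H24

C17H24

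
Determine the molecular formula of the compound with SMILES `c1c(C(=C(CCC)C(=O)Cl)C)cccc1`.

C13H15ClO

Heavy atoms from the SMILES: 13 C, 1 Cl, 1 O.
Implicit hydrogens by atom environment:
  5 × C (aromatic): 1 H each → 5
  3 × C: no H
  2 × C: 3 H each → 6
  2 × C: 2 H each → 4
  1 × C (aromatic): no H
  1 × Cl: no H
  1 × O: no H
  Total hydrogens = 15.
Molecular formula: C13H15ClO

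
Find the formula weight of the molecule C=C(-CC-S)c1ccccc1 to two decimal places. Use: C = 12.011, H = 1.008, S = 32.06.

164.27

Molecular formula: C10H12S.
M = 10×12.011 + 12×1.008 + 1×32.06 = 164.27 g/mol.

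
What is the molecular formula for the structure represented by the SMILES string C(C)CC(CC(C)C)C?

C9H20

Heavy atoms from the SMILES: 9 C.
Implicit hydrogens by atom environment:
  4 × C: 3 H each → 12
  3 × C: 2 H each → 6
  2 × C: 1 H each → 2
  Total hydrogens = 20.
Molecular formula: C9H20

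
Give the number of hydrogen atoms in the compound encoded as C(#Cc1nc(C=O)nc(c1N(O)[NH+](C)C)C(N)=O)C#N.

11

Hydrogens are implicit in SMILES; fill each atom to its normal valence:
  4 × C (aromatic): no H
  4 × C: no H
  2 × C: 3 H each → 6
  2 × N (aromatic): no H
  2 × N: no H
  2 × O: no H
  1 × C: 1 H
  1 × N: 2 H
  1 × N (charge +1): 1 H
  1 × O: 1 H
  Total hydrogens = 11.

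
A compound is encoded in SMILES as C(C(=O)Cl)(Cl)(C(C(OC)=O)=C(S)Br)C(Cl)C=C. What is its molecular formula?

Heavy atoms from the SMILES: 1 Br, 9 C, 3 Cl, 3 O, 1 S.
Implicit hydrogens by atom environment:
  5 × C: no H
  3 × Cl: no H
  3 × O: no H
  2 × C: 1 H each → 2
  1 × Br: no H
  1 × C: 3 H
  1 × C: 2 H
  1 × S: 1 H
  Total hydrogens = 8.
Molecular formula: C9H8BrCl3O3S

C9H8BrCl3O3S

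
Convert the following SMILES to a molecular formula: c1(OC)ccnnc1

Heavy atoms from the SMILES: 5 C, 2 N, 1 O.
Implicit hydrogens by atom environment:
  3 × C (aromatic): 1 H each → 3
  2 × N (aromatic): no H
  1 × C: 3 H
  1 × C (aromatic): no H
  1 × O: no H
  Total hydrogens = 6.
Molecular formula: C5H6N2O

C5H6N2O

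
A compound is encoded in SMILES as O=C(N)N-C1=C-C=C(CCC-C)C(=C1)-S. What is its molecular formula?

Heavy atoms from the SMILES: 11 C, 2 N, 1 O, 1 S.
Implicit hydrogens by atom environment:
  3 × C: 2 H each → 6
  3 × C (aromatic): 1 H each → 3
  3 × C (aromatic): no H
  1 × C: 3 H
  1 × C: no H
  1 × N: 2 H
  1 × N: 1 H
  1 × O: no H
  1 × S: 1 H
  Total hydrogens = 16.
Molecular formula: C11H16N2OS

C11H16N2OS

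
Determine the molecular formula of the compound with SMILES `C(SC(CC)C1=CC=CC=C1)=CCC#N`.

Heavy atoms from the SMILES: 13 C, 1 N, 1 S.
Implicit hydrogens by atom environment:
  5 × C (aromatic): 1 H each → 5
  3 × C: 1 H each → 3
  2 × C: 2 H each → 4
  1 × C: 3 H
  1 × C: no H
  1 × C (aromatic): no H
  1 × N: no H
  1 × S: no H
  Total hydrogens = 15.
Molecular formula: C13H15NS

C13H15NS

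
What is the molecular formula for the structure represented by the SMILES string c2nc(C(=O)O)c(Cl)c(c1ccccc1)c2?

C12H8ClNO2

Heavy atoms from the SMILES: 12 C, 1 Cl, 1 N, 2 O.
Implicit hydrogens by atom environment:
  7 × C (aromatic): 1 H each → 7
  4 × C (aromatic): no H
  1 × C: no H
  1 × Cl: no H
  1 × N (aromatic): no H
  1 × O: 1 H
  1 × O: no H
  Total hydrogens = 8.
Molecular formula: C12H8ClNO2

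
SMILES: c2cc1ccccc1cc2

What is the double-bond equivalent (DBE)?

Molecular formula from the SMILES: C10H8.
DoU = (2C + 2 + N − H − X)/2 = (2·10 + 2 + 0 − 8 − 0)/2 = 14/2 = 7.
(Structurally: 2 ring(s) + 5 π bond(s) = 7.)

7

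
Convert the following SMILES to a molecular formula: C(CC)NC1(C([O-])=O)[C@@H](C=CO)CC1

C10H16NO3-

Heavy atoms from the SMILES: 10 C, 1 N, 3 O.
Implicit hydrogens by atom environment:
  4 × C: 2 H each → 8
  3 × C: 1 H each → 3
  2 × C: no H
  1 × C: 3 H
  1 × N: 1 H
  1 × O: 1 H
  1 × O: no H
  1 × O (charge -1): no H
  Total hydrogens = 16.
Net charge -1.
Molecular formula: C10H16NO3-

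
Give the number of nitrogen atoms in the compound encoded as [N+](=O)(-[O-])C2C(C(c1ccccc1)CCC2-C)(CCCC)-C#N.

2

The symbol for nitrogen appears 2 times in the SMILES.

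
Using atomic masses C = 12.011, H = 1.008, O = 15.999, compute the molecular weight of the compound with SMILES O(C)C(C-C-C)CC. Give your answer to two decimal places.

116.20

Molecular formula: C7H16O.
M = 7×12.011 + 16×1.008 + 1×15.999 = 116.20 g/mol.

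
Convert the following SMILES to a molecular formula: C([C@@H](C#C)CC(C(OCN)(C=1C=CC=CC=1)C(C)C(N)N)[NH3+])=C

C18H29N4O+

Heavy atoms from the SMILES: 18 C, 4 N, 1 O.
Implicit hydrogens by atom environment:
  6 × C: 1 H each → 6
  5 × C (aromatic): 1 H each → 5
  3 × C: 2 H each → 6
  3 × N: 2 H each → 6
  2 × C: no H
  1 × C: 3 H
  1 × C (aromatic): no H
  1 × N (charge +1): 3 H
  1 × O: no H
  Total hydrogens = 29.
Net charge +1.
Molecular formula: C18H29N4O+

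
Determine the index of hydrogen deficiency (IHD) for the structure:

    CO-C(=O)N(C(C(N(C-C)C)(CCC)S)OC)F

Molecular formula from the SMILES: C11H23FN2O3S.
DoU = (2C + 2 + N − H − X)/2 = (2·11 + 2 + 2 − 23 − 1)/2 = 2/2 = 1.
(Structurally: 0 ring(s) + 1 π bond(s) = 1.)

1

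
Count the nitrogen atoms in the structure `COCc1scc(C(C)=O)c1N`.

The symbol for nitrogen appears 1 time in the SMILES.

1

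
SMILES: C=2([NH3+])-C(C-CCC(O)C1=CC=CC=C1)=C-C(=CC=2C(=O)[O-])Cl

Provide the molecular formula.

Heavy atoms from the SMILES: 17 C, 1 Cl, 1 N, 3 O.
Implicit hydrogens by atom environment:
  7 × C (aromatic): 1 H each → 7
  5 × C (aromatic): no H
  3 × C: 2 H each → 6
  1 × C: 1 H
  1 × C: no H
  1 × Cl: no H
  1 × N (charge +1): 3 H
  1 × O: 1 H
  1 × O: no H
  1 × O (charge -1): no H
  Total hydrogens = 18.
Molecular formula: C17H18ClNO3

C17H18ClNO3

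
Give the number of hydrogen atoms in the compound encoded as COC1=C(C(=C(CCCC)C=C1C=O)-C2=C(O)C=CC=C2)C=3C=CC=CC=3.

24

Hydrogens are implicit in SMILES; fill each atom to its normal valence:
  10 × C (aromatic): 1 H each → 10
  8 × C (aromatic): no H
  3 × C: 2 H each → 6
  2 × C: 3 H each → 6
  2 × O: no H
  1 × C: 1 H
  1 × O: 1 H
  Total hydrogens = 24.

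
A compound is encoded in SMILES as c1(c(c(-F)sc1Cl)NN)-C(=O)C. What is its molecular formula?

Heavy atoms from the SMILES: 6 C, 1 Cl, 1 F, 2 N, 1 O, 1 S.
Implicit hydrogens by atom environment:
  4 × C (aromatic): no H
  1 × C: 3 H
  1 × C: no H
  1 × Cl: no H
  1 × F: no H
  1 × N: 2 H
  1 × N: 1 H
  1 × O: no H
  1 × S (aromatic): no H
  Total hydrogens = 6.
Molecular formula: C6H6ClFN2OS

C6H6ClFN2OS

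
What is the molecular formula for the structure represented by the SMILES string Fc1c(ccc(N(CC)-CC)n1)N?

Heavy atoms from the SMILES: 9 C, 1 F, 3 N.
Implicit hydrogens by atom environment:
  3 × C (aromatic): no H
  2 × C: 3 H each → 6
  2 × C: 2 H each → 4
  2 × C (aromatic): 1 H each → 2
  1 × F: no H
  1 × N: 2 H
  1 × N (aromatic): no H
  1 × N: no H
  Total hydrogens = 14.
Molecular formula: C9H14FN3

C9H14FN3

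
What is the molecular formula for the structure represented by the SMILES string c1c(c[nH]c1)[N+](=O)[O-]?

Heavy atoms from the SMILES: 4 C, 2 N, 2 O.
Implicit hydrogens by atom environment:
  3 × C (aromatic): 1 H each → 3
  1 × C (aromatic): no H
  1 × N (aromatic): 1 H
  1 × N (charge +1): no H
  1 × O: no H
  1 × O (charge -1): no H
  Total hydrogens = 4.
Molecular formula: C4H4N2O2

C4H4N2O2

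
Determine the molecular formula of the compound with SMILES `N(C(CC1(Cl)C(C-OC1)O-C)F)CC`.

Heavy atoms from the SMILES: 9 C, 1 Cl, 1 F, 1 N, 2 O.
Implicit hydrogens by atom environment:
  4 × C: 2 H each → 8
  2 × C: 3 H each → 6
  2 × C: 1 H each → 2
  2 × O: no H
  1 × C: no H
  1 × Cl: no H
  1 × F: no H
  1 × N: 1 H
  Total hydrogens = 17.
Molecular formula: C9H17ClFNO2

C9H17ClFNO2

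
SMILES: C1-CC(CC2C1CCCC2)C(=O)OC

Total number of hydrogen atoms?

Hydrogens are implicit in SMILES; fill each atom to its normal valence:
  7 × C: 2 H each → 14
  3 × C: 1 H each → 3
  2 × O: no H
  1 × C: 3 H
  1 × C: no H
  Total hydrogens = 20.

20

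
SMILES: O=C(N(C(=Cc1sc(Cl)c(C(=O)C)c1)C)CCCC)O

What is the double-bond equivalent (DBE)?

6

Molecular formula from the SMILES: C14H18ClNO3S.
DoU = (2C + 2 + N − H − X)/2 = (2·14 + 2 + 1 − 18 − 1)/2 = 12/2 = 6.
(Structurally: 1 ring(s) + 5 π bond(s) = 6.)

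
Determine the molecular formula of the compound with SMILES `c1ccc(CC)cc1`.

Heavy atoms from the SMILES: 8 C.
Implicit hydrogens by atom environment:
  5 × C (aromatic): 1 H each → 5
  1 × C: 3 H
  1 × C: 2 H
  1 × C (aromatic): no H
  Total hydrogens = 10.
Molecular formula: C8H10

C8H10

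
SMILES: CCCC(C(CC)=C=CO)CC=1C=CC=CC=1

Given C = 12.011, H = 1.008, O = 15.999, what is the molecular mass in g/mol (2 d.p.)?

Molecular formula: C16H22O.
M = 16×12.011 + 22×1.008 + 1×15.999 = 230.35 g/mol.

230.35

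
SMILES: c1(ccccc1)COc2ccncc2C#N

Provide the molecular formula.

Heavy atoms from the SMILES: 13 C, 2 N, 1 O.
Implicit hydrogens by atom environment:
  8 × C (aromatic): 1 H each → 8
  3 × C (aromatic): no H
  1 × C: 2 H
  1 × C: no H
  1 × N (aromatic): no H
  1 × N: no H
  1 × O: no H
  Total hydrogens = 10.
Molecular formula: C13H10N2O

C13H10N2O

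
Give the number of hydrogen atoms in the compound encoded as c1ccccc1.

6

Hydrogens are implicit in SMILES; fill each atom to its normal valence:
  6 × C (aromatic): 1 H each → 6
  Total hydrogens = 6.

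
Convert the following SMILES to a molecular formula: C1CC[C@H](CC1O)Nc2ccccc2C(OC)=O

C14H19NO3

Heavy atoms from the SMILES: 14 C, 1 N, 3 O.
Implicit hydrogens by atom environment:
  4 × C: 2 H each → 8
  4 × C (aromatic): 1 H each → 4
  2 × C: 1 H each → 2
  2 × C (aromatic): no H
  2 × O: no H
  1 × C: 3 H
  1 × C: no H
  1 × N: 1 H
  1 × O: 1 H
  Total hydrogens = 19.
Molecular formula: C14H19NO3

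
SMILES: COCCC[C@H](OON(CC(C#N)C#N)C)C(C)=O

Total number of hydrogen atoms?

19

Hydrogens are implicit in SMILES; fill each atom to its normal valence:
  4 × C: 2 H each → 8
  4 × O: no H
  3 × C: 3 H each → 9
  3 × C: no H
  3 × N: no H
  2 × C: 1 H each → 2
  Total hydrogens = 19.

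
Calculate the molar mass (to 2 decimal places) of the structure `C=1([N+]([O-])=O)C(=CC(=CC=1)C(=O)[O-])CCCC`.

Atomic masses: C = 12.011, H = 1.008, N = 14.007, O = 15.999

222.22

Molecular formula: C11H12NO4-.
M = 11×12.011 + 12×1.008 + 1×14.007 + 4×15.999 = 222.22 g/mol.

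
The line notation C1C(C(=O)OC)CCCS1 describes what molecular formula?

C7H12O2S

Heavy atoms from the SMILES: 7 C, 2 O, 1 S.
Implicit hydrogens by atom environment:
  4 × C: 2 H each → 8
  2 × O: no H
  1 × C: 3 H
  1 × C: 1 H
  1 × C: no H
  1 × S: no H
  Total hydrogens = 12.
Molecular formula: C7H12O2S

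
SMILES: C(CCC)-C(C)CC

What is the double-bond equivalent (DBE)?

0

Molecular formula from the SMILES: C8H18.
DoU = (2C + 2 + N − H − X)/2 = (2·8 + 2 + 0 − 18 − 0)/2 = 0/2 = 0.
(Structurally: 0 ring(s) + 0 π bond(s) = 0.)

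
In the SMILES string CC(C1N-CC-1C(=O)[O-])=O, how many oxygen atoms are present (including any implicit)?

3

The symbol for oxygen appears 3 times in the SMILES.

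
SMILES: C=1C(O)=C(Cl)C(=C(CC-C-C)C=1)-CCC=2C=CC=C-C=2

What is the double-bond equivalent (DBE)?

Molecular formula from the SMILES: C18H21ClO.
DoU = (2C + 2 + N − H − X)/2 = (2·18 + 2 + 0 − 21 − 1)/2 = 16/2 = 8.
(Structurally: 2 ring(s) + 6 π bond(s) = 8.)

8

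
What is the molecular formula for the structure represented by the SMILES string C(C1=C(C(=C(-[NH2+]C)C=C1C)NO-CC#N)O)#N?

C11H13N4O2+

Heavy atoms from the SMILES: 11 C, 4 N, 2 O.
Implicit hydrogens by atom environment:
  5 × C (aromatic): no H
  2 × C: 3 H each → 6
  2 × C: no H
  2 × N: no H
  1 × C: 2 H
  1 × C (aromatic): 1 H
  1 × N (charge +1): 2 H
  1 × N: 1 H
  1 × O: 1 H
  1 × O: no H
  Total hydrogens = 13.
Net charge +1.
Molecular formula: C11H13N4O2+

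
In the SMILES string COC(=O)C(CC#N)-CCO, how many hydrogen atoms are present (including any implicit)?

Hydrogens are implicit in SMILES; fill each atom to its normal valence:
  3 × C: 2 H each → 6
  2 × C: no H
  2 × O: no H
  1 × C: 3 H
  1 × C: 1 H
  1 × N: no H
  1 × O: 1 H
  Total hydrogens = 11.

11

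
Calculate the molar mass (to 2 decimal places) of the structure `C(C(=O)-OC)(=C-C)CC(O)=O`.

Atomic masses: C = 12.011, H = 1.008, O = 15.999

158.15

Molecular formula: C7H10O4.
M = 7×12.011 + 10×1.008 + 4×15.999 = 158.15 g/mol.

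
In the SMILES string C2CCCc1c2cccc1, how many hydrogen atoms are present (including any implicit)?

12

Hydrogens are implicit in SMILES; fill each atom to its normal valence:
  4 × C: 2 H each → 8
  4 × C (aromatic): 1 H each → 4
  2 × C (aromatic): no H
  Total hydrogens = 12.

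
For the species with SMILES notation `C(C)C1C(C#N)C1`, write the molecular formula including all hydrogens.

Heavy atoms from the SMILES: 6 C, 1 N.
Implicit hydrogens by atom environment:
  2 × C: 2 H each → 4
  2 × C: 1 H each → 2
  1 × C: 3 H
  1 × C: no H
  1 × N: no H
  Total hydrogens = 9.
Molecular formula: C6H9N

C6H9N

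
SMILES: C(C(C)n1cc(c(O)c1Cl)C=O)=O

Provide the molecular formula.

Heavy atoms from the SMILES: 8 C, 1 Cl, 1 N, 3 O.
Implicit hydrogens by atom environment:
  3 × C: 1 H each → 3
  3 × C (aromatic): no H
  2 × O: no H
  1 × C: 3 H
  1 × C (aromatic): 1 H
  1 × Cl: no H
  1 × N (aromatic): no H
  1 × O: 1 H
  Total hydrogens = 8.
Molecular formula: C8H8ClNO3

C8H8ClNO3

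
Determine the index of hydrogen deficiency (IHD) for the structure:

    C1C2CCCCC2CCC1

2

Molecular formula from the SMILES: C10H18.
DoU = (2C + 2 + N − H − X)/2 = (2·10 + 2 + 0 − 18 − 0)/2 = 4/2 = 2.
(Structurally: 2 ring(s) + 0 π bond(s) = 2.)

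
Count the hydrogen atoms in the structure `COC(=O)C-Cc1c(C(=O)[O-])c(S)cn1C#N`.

Hydrogens are implicit in SMILES; fill each atom to its normal valence:
  3 × C (aromatic): no H
  3 × C: no H
  3 × O: no H
  2 × C: 2 H each → 4
  1 × C: 3 H
  1 × C (aromatic): 1 H
  1 × N (aromatic): no H
  1 × N: no H
  1 × O (charge -1): no H
  1 × S: 1 H
  Total hydrogens = 9.

9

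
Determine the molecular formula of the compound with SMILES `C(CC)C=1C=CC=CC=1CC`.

Heavy atoms from the SMILES: 11 C.
Implicit hydrogens by atom environment:
  4 × C (aromatic): 1 H each → 4
  3 × C: 2 H each → 6
  2 × C: 3 H each → 6
  2 × C (aromatic): no H
  Total hydrogens = 16.
Molecular formula: C11H16

C11H16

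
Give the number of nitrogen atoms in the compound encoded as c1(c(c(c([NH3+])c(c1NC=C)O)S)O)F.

The symbol for nitrogen appears 2 times in the SMILES.

2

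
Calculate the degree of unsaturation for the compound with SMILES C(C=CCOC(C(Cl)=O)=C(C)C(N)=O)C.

4

Molecular formula from the SMILES: C10H14ClNO3.
DoU = (2C + 2 + N − H − X)/2 = (2·10 + 2 + 1 − 14 − 1)/2 = 8/2 = 4.
(Structurally: 0 ring(s) + 4 π bond(s) = 4.)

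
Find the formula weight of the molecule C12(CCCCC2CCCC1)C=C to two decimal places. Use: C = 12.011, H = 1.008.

164.29

Molecular formula: C12H20.
M = 12×12.011 + 20×1.008 = 164.29 g/mol.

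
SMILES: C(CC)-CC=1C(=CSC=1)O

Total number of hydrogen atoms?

Hydrogens are implicit in SMILES; fill each atom to its normal valence:
  3 × C: 2 H each → 6
  2 × C (aromatic): 1 H each → 2
  2 × C (aromatic): no H
  1 × C: 3 H
  1 × O: 1 H
  1 × S (aromatic): no H
  Total hydrogens = 12.

12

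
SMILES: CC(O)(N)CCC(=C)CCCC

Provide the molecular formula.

C10H21NO

Heavy atoms from the SMILES: 10 C, 1 N, 1 O.
Implicit hydrogens by atom environment:
  6 × C: 2 H each → 12
  2 × C: 3 H each → 6
  2 × C: no H
  1 × N: 2 H
  1 × O: 1 H
  Total hydrogens = 21.
Molecular formula: C10H21NO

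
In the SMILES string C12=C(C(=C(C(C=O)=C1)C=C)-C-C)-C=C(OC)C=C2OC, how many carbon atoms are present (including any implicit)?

The symbol for carbon appears 17 times in the SMILES.

17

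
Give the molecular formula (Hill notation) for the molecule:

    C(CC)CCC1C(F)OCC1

C9H17FO

Heavy atoms from the SMILES: 9 C, 1 F, 1 O.
Implicit hydrogens by atom environment:
  6 × C: 2 H each → 12
  2 × C: 1 H each → 2
  1 × C: 3 H
  1 × F: no H
  1 × O: no H
  Total hydrogens = 17.
Molecular formula: C9H17FO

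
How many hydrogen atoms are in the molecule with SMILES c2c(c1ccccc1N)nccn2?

Hydrogens are implicit in SMILES; fill each atom to its normal valence:
  7 × C (aromatic): 1 H each → 7
  3 × C (aromatic): no H
  2 × N (aromatic): no H
  1 × N: 2 H
  Total hydrogens = 9.

9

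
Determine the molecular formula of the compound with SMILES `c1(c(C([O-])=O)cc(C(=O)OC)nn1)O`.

Heavy atoms from the SMILES: 7 C, 2 N, 5 O.
Implicit hydrogens by atom environment:
  3 × C (aromatic): no H
  3 × O: no H
  2 × C: no H
  2 × N (aromatic): no H
  1 × C: 3 H
  1 × C (aromatic): 1 H
  1 × O: 1 H
  1 × O (charge -1): no H
  Total hydrogens = 5.
Net charge -1.
Molecular formula: C7H5N2O5-

C7H5N2O5-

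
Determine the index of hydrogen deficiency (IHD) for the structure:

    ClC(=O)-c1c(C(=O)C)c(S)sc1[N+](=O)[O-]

Molecular formula from the SMILES: C7H4ClNO4S2.
DoU = (2C + 2 + N − H − X)/2 = (2·7 + 2 + 1 − 4 − 1)/2 = 12/2 = 6.
(Structurally: 1 ring(s) + 5 π bond(s) = 6.)

6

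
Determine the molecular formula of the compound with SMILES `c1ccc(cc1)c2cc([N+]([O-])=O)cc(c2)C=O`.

Heavy atoms from the SMILES: 13 C, 1 N, 3 O.
Implicit hydrogens by atom environment:
  8 × C (aromatic): 1 H each → 8
  4 × C (aromatic): no H
  2 × O: no H
  1 × C: 1 H
  1 × N (charge +1): no H
  1 × O (charge -1): no H
  Total hydrogens = 9.
Molecular formula: C13H9NO3

C13H9NO3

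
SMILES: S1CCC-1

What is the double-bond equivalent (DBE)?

Molecular formula from the SMILES: C3H6S.
DoU = (2C + 2 + N − H − X)/2 = (2·3 + 2 + 0 − 6 − 0)/2 = 2/2 = 1.
(Structurally: 1 ring(s) + 0 π bond(s) = 1.)

1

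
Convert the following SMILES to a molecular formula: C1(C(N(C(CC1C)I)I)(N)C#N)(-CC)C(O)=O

C10H15I2N3O2

Heavy atoms from the SMILES: 10 C, 2 I, 3 N, 2 O.
Implicit hydrogens by atom environment:
  4 × C: no H
  2 × C: 3 H each → 6
  2 × C: 2 H each → 4
  2 × C: 1 H each → 2
  2 × I: no H
  2 × N: no H
  1 × N: 2 H
  1 × O: 1 H
  1 × O: no H
  Total hydrogens = 15.
Molecular formula: C10H15I2N3O2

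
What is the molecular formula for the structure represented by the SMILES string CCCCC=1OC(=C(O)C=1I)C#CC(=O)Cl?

C11H10ClIO3

Heavy atoms from the SMILES: 11 C, 1 Cl, 1 I, 3 O.
Implicit hydrogens by atom environment:
  4 × C (aromatic): no H
  3 × C: 2 H each → 6
  3 × C: no H
  1 × C: 3 H
  1 × Cl: no H
  1 × I: no H
  1 × O: 1 H
  1 × O (aromatic): no H
  1 × O: no H
  Total hydrogens = 10.
Molecular formula: C11H10ClIO3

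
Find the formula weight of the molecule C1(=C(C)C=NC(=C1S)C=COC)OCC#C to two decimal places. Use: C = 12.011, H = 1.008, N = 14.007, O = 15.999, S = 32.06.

235.30

Molecular formula: C12H13NO2S.
M = 12×12.011 + 13×1.008 + 1×14.007 + 2×15.999 + 1×32.06 = 235.30 g/mol.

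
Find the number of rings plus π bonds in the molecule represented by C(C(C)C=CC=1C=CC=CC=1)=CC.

6

Molecular formula from the SMILES: C13H16.
DoU = (2C + 2 + N − H − X)/2 = (2·13 + 2 + 0 − 16 − 0)/2 = 12/2 = 6.
(Structurally: 1 ring(s) + 5 π bond(s) = 6.)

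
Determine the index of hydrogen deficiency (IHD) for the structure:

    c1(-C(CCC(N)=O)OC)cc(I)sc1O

Molecular formula from the SMILES: C9H12INO3S.
DoU = (2C + 2 + N − H − X)/2 = (2·9 + 2 + 1 − 12 − 1)/2 = 8/2 = 4.
(Structurally: 1 ring(s) + 3 π bond(s) = 4.)

4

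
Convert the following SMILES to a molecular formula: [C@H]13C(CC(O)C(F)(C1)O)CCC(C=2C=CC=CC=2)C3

C16H21FO2

Heavy atoms from the SMILES: 16 C, 1 F, 2 O.
Implicit hydrogens by atom environment:
  5 × C: 2 H each → 10
  5 × C (aromatic): 1 H each → 5
  4 × C: 1 H each → 4
  2 × O: 1 H each → 2
  1 × C: no H
  1 × C (aromatic): no H
  1 × F: no H
  Total hydrogens = 21.
Molecular formula: C16H21FO2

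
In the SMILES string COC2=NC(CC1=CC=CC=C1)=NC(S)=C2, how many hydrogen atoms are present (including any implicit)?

12

Hydrogens are implicit in SMILES; fill each atom to its normal valence:
  6 × C (aromatic): 1 H each → 6
  4 × C (aromatic): no H
  2 × N (aromatic): no H
  1 × C: 3 H
  1 × C: 2 H
  1 × O: no H
  1 × S: 1 H
  Total hydrogens = 12.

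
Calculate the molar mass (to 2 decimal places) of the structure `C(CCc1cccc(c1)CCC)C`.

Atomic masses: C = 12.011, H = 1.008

Molecular formula: C13H20.
M = 13×12.011 + 20×1.008 = 176.30 g/mol.

176.30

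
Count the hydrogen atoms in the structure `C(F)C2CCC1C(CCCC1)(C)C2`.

21

Hydrogens are implicit in SMILES; fill each atom to its normal valence:
  8 × C: 2 H each → 16
  2 × C: 1 H each → 2
  1 × C: 3 H
  1 × C: no H
  1 × F: no H
  Total hydrogens = 21.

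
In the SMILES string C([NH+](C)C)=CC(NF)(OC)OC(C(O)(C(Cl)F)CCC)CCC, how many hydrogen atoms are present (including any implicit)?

Hydrogens are implicit in SMILES; fill each atom to its normal valence:
  5 × C: 3 H each → 15
  4 × C: 2 H each → 8
  4 × C: 1 H each → 4
  2 × C: no H
  2 × F: no H
  2 × O: no H
  1 × Cl: no H
  1 × N: 1 H
  1 × N (charge +1): 1 H
  1 × O: 1 H
  Total hydrogens = 30.

30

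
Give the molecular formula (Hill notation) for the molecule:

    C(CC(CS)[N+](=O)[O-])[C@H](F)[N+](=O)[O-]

Heavy atoms from the SMILES: 5 C, 1 F, 2 N, 4 O, 1 S.
Implicit hydrogens by atom environment:
  3 × C: 2 H each → 6
  2 × C: 1 H each → 2
  2 × N (charge +1): no H
  2 × O: no H
  2 × O (charge -1): no H
  1 × F: no H
  1 × S: 1 H
  Total hydrogens = 9.
Molecular formula: C5H9FN2O4S

C5H9FN2O4S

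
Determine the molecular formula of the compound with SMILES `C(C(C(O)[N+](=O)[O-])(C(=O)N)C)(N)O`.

Heavy atoms from the SMILES: 5 C, 3 N, 5 O.
Implicit hydrogens by atom environment:
  2 × C: 1 H each → 2
  2 × C: no H
  2 × N: 2 H each → 4
  2 × O: 1 H each → 2
  2 × O: no H
  1 × C: 3 H
  1 × N (charge +1): no H
  1 × O (charge -1): no H
  Total hydrogens = 11.
Molecular formula: C5H11N3O5

C5H11N3O5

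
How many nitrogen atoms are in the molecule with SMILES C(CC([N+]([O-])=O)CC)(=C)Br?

The symbol for nitrogen appears 1 time in the SMILES.

1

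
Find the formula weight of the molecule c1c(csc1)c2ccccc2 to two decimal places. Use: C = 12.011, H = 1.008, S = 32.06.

Molecular formula: C10H8S.
M = 10×12.011 + 8×1.008 + 1×32.06 = 160.23 g/mol.

160.23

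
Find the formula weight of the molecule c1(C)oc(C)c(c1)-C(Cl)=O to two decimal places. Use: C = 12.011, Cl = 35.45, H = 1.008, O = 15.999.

158.58

Molecular formula: C7H7ClO2.
M = 7×12.011 + 1×35.45 + 7×1.008 + 2×15.999 = 158.58 g/mol.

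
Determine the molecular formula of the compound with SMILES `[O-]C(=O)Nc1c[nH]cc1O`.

Heavy atoms from the SMILES: 5 C, 2 N, 3 O.
Implicit hydrogens by atom environment:
  2 × C (aromatic): 1 H each → 2
  2 × C (aromatic): no H
  1 × C: no H
  1 × N (aromatic): 1 H
  1 × N: 1 H
  1 × O: 1 H
  1 × O: no H
  1 × O (charge -1): no H
  Total hydrogens = 5.
Net charge -1.
Molecular formula: C5H5N2O3-

C5H5N2O3-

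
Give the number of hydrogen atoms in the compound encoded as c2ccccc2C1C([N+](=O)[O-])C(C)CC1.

15

Hydrogens are implicit in SMILES; fill each atom to its normal valence:
  5 × C (aromatic): 1 H each → 5
  3 × C: 1 H each → 3
  2 × C: 2 H each → 4
  1 × C: 3 H
  1 × C (aromatic): no H
  1 × N (charge +1): no H
  1 × O: no H
  1 × O (charge -1): no H
  Total hydrogens = 15.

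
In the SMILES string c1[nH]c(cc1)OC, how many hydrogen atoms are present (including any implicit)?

Hydrogens are implicit in SMILES; fill each atom to its normal valence:
  3 × C (aromatic): 1 H each → 3
  1 × C: 3 H
  1 × C (aromatic): no H
  1 × N (aromatic): 1 H
  1 × O: no H
  Total hydrogens = 7.

7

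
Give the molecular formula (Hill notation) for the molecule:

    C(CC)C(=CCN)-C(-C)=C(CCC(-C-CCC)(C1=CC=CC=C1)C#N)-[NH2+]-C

C24H38N3+

Heavy atoms from the SMILES: 24 C, 3 N.
Implicit hydrogens by atom environment:
  8 × C: 2 H each → 16
  5 × C (aromatic): 1 H each → 5
  5 × C: no H
  4 × C: 3 H each → 12
  1 × C: 1 H
  1 × C (aromatic): no H
  1 × N (charge +1): 2 H
  1 × N: 2 H
  1 × N: no H
  Total hydrogens = 38.
Net charge +1.
Molecular formula: C24H38N3+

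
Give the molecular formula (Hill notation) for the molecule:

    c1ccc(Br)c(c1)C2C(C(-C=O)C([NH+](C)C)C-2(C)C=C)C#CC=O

Heavy atoms from the SMILES: 1 Br, 20 C, 1 N, 2 O.
Implicit hydrogens by atom environment:
  7 × C: 1 H each → 7
  4 × C (aromatic): 1 H each → 4
  3 × C: 3 H each → 9
  3 × C: no H
  2 × C (aromatic): no H
  2 × O: no H
  1 × Br: no H
  1 × C: 2 H
  1 × N (charge +1): 1 H
  Total hydrogens = 23.
Net charge +1.
Molecular formula: C20H23BrNO2+

C20H23BrNO2+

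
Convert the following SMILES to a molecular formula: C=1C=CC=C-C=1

C6H6

Heavy atoms from the SMILES: 6 C.
Implicit hydrogens by atom environment:
  6 × C (aromatic): 1 H each → 6
  Total hydrogens = 6.
Molecular formula: C6H6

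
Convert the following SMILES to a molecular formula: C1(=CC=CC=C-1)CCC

C9H12

Heavy atoms from the SMILES: 9 C.
Implicit hydrogens by atom environment:
  5 × C (aromatic): 1 H each → 5
  2 × C: 2 H each → 4
  1 × C: 3 H
  1 × C (aromatic): no H
  Total hydrogens = 12.
Molecular formula: C9H12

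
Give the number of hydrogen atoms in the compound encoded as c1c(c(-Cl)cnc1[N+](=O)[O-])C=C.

Hydrogens are implicit in SMILES; fill each atom to its normal valence:
  3 × C (aromatic): no H
  2 × C (aromatic): 1 H each → 2
  1 × C: 2 H
  1 × C: 1 H
  1 × Cl: no H
  1 × N (aromatic): no H
  1 × N (charge +1): no H
  1 × O: no H
  1 × O (charge -1): no H
  Total hydrogens = 5.

5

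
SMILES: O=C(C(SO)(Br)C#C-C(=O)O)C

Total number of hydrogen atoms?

Hydrogens are implicit in SMILES; fill each atom to its normal valence:
  5 × C: no H
  2 × O: 1 H each → 2
  2 × O: no H
  1 × Br: no H
  1 × C: 3 H
  1 × S: no H
  Total hydrogens = 5.

5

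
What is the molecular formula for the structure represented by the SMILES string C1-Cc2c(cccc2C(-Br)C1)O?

Heavy atoms from the SMILES: 1 Br, 10 C, 1 O.
Implicit hydrogens by atom environment:
  3 × C: 2 H each → 6
  3 × C (aromatic): 1 H each → 3
  3 × C (aromatic): no H
  1 × Br: no H
  1 × C: 1 H
  1 × O: 1 H
  Total hydrogens = 11.
Molecular formula: C10H11BrO

C10H11BrO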